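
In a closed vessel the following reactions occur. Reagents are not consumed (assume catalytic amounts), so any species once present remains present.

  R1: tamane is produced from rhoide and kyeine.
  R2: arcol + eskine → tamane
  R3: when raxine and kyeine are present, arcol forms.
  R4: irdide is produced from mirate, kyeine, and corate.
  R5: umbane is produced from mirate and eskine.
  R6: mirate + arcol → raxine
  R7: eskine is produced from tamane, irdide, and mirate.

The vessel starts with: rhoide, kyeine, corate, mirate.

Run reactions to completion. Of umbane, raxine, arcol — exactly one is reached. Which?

rhoide and kyeine present → tamane forms (R1).
mirate, kyeine, and corate present → irdide forms (R4).
tamane, irdide, and mirate present → eskine forms (R7).
mirate and eskine present → umbane forms (R5).
arcol would need raxine and kyeine (R3), but raxine never forms. raxine would need mirate and arcol (R6), but arcol never forms.

umbane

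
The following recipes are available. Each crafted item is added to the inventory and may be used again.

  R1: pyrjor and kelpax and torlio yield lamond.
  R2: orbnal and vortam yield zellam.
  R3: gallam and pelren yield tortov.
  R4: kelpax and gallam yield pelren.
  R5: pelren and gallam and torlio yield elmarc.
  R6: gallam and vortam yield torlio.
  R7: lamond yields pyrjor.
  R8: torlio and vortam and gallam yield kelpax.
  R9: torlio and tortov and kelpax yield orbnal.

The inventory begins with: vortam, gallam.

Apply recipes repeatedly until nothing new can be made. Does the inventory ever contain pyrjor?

pyrjor would need lamond (R7), but lamond is never obtained.

No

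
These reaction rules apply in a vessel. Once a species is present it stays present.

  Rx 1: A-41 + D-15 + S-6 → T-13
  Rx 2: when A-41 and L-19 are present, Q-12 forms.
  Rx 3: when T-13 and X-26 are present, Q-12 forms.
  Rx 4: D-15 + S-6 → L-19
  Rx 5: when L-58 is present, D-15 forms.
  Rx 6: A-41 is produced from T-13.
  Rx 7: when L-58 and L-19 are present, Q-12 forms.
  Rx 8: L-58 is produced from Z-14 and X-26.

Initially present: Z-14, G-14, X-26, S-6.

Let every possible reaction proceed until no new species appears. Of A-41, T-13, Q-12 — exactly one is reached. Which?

Z-14 and X-26 present → L-58 forms (Rx 8).
L-58 present → D-15 forms (Rx 5).
D-15 and S-6 present → L-19 forms (Rx 4).
L-58 and L-19 present → Q-12 forms (Rx 7).
A-41 would need T-13 (Rx 6), but T-13 never forms. T-13 would need A-41, D-15, and S-6 (Rx 1), but A-41 never forms.

Q-12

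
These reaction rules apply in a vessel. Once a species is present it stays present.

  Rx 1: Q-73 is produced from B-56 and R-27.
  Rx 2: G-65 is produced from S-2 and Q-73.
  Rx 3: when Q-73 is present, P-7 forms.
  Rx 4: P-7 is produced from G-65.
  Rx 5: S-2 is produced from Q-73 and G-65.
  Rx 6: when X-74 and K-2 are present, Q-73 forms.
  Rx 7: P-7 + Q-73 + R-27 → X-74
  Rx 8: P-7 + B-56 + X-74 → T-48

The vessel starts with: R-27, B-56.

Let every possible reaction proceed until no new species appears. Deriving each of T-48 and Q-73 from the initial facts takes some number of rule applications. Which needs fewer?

Q-73: B-56 and R-27 present → Q-73 forms (Rx 1). [1 rule application]
T-48: B-56 and R-27 present → Q-73 forms (Rx 1). Q-73 present → P-7 forms (Rx 3). P-7, Q-73, and R-27 present → X-74 forms (Rx 7). P-7, B-56, and X-74 present → T-48 forms (Rx 8). [4 rule applications]
Q-73 needs fewer.

Q-73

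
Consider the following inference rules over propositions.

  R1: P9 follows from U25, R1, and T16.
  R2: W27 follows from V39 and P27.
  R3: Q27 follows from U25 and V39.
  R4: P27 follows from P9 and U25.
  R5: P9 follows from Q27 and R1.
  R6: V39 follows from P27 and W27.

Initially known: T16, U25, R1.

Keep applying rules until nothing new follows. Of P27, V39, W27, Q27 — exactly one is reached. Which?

P27

From U25, R1, and T16, R1 gives P9.
P9 and U25 hold, so P27 follows (R4).
Q27 would need U25 and V39 (R3), but V39 is never established. V39 would need P27 and W27 (R6), but W27 is never established. W27 would need V39 and P27 (R2), but V39 is never established.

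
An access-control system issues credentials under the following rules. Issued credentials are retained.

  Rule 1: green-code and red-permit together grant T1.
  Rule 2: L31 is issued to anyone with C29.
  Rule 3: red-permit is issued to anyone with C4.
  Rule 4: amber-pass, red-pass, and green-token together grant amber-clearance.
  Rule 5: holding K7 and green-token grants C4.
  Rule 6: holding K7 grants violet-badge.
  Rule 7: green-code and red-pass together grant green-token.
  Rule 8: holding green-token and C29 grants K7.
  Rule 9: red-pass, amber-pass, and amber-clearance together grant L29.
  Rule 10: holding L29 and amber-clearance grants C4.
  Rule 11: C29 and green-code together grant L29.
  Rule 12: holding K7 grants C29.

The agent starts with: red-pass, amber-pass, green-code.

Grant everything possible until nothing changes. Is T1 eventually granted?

Yes

Holding green-code and red-pass grants green-token (Rule 7).
Holding amber-pass, red-pass, and green-token grants amber-clearance (Rule 4).
Holding red-pass, amber-pass, and amber-clearance grants L29 (Rule 9).
Holding L29 and amber-clearance grants C4 (Rule 10).
Holding C4 grants red-permit (Rule 3).
Holding green-code and red-permit grants T1 (Rule 1).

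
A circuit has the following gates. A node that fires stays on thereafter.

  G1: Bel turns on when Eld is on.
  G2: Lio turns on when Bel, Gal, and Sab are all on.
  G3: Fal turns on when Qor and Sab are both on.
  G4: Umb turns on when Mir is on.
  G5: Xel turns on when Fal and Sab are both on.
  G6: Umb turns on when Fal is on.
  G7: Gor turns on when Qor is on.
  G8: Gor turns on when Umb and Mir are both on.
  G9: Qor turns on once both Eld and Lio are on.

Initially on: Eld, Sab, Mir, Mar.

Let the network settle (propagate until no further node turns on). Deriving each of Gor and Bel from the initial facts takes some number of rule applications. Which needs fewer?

Bel

Bel: G1: Eld on → Bel on. [1 rule application]
Gor: Mir is on, so Umb turns on (G4). Umb and Mir are on, so Gor turns on (G8). [2 rule applications]
Bel needs fewer.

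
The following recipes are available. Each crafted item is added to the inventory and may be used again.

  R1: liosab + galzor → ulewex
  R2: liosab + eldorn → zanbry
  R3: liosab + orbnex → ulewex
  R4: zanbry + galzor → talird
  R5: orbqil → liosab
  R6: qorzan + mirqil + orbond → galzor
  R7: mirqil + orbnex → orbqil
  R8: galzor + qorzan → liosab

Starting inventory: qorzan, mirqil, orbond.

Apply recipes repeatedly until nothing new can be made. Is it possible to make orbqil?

No

orbqil would need mirqil and orbnex (R7), but orbnex is never obtained.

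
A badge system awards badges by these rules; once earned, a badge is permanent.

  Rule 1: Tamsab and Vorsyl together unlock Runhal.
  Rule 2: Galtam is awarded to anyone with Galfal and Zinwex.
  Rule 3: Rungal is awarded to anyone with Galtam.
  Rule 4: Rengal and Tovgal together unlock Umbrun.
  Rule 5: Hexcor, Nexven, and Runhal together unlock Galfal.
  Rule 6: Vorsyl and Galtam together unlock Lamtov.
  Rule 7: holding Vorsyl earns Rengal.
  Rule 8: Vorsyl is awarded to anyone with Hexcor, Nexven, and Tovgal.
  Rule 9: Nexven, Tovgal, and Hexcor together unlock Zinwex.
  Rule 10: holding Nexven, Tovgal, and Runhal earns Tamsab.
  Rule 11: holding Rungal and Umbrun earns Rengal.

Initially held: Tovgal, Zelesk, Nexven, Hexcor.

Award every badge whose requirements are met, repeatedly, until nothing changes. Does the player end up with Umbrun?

Yes

With Hexcor, Nexven, and Tovgal, Vorsyl is earned (Rule 8).
With Vorsyl, Rengal is earned (Rule 7).
With Rengal and Tovgal, Umbrun is earned (Rule 4).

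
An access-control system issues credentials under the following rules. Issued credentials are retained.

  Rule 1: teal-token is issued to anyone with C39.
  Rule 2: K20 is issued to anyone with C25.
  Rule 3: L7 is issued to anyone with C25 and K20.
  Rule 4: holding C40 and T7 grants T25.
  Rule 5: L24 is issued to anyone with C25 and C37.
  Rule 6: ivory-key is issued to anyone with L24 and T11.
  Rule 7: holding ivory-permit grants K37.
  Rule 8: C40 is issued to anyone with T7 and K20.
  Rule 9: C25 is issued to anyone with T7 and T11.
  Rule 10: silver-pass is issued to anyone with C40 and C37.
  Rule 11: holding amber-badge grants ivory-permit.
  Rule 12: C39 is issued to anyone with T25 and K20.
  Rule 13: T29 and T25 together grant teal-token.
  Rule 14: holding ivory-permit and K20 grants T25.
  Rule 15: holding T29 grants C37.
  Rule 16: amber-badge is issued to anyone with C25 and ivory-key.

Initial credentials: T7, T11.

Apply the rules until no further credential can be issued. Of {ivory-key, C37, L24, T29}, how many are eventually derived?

ivory-key would need L24 and T11 (Rule 6), but L24 is never granted.
C37 would need T29 (Rule 15), but T29 is never granted.
L24 would need C25 and C37 (Rule 5), but C37 is never granted.
No rule produces T29, and it is not given.
None of the 4 are reached.

0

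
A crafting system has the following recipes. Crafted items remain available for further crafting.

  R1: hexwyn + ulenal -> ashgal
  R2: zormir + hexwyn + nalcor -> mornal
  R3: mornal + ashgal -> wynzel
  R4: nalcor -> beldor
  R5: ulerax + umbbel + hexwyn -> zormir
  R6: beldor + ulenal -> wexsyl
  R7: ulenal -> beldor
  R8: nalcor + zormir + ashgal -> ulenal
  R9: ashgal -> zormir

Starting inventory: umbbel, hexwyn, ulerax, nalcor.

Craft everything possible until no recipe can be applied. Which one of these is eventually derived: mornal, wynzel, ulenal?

mornal

Using R5, ulerax, umbbel, and hexwyn make zormir.
zormir + hexwyn + nalcor -> mornal (R2).
wynzel would need mornal and ashgal (R3), but ashgal is never obtained. ulenal would need nalcor, zormir, and ashgal (R8), but ashgal is never obtained.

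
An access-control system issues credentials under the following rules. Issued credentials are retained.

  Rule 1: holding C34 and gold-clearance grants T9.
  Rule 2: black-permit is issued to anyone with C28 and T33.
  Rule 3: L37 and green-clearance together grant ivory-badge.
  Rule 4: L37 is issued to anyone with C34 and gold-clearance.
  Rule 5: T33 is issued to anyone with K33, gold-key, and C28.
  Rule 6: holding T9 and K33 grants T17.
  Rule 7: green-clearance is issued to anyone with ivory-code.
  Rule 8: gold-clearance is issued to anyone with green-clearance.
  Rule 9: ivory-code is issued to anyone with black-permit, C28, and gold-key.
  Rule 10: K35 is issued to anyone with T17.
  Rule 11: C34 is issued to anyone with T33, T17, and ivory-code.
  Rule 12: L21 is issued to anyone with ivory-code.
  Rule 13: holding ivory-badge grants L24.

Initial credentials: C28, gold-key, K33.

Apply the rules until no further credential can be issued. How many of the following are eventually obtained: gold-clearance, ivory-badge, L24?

1

Holding K33, gold-key, and C28 grants T33 (Rule 5).
Holding C28 and T33 grants black-permit (Rule 2).
Holding black-permit, C28, and gold-key grants ivory-code (Rule 9).
Holding ivory-code grants green-clearance (Rule 7).
Holding green-clearance grants gold-clearance (Rule 8).
gold-clearance: reached.
ivory-badge would need L37 and green-clearance (Rule 3), but L37 is never granted.
L24 would need ivory-badge (Rule 13), but ivory-badge is never granted.
Reached: gold-clearance — 1 of the 3.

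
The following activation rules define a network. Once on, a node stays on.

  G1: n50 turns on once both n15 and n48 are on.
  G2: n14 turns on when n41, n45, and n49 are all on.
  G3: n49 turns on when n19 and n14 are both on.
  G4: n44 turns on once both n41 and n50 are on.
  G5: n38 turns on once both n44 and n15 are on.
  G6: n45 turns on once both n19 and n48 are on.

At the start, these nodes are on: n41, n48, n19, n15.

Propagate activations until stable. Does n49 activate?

n49 would need n19 and n14 (G3), but n14 never turns on.

No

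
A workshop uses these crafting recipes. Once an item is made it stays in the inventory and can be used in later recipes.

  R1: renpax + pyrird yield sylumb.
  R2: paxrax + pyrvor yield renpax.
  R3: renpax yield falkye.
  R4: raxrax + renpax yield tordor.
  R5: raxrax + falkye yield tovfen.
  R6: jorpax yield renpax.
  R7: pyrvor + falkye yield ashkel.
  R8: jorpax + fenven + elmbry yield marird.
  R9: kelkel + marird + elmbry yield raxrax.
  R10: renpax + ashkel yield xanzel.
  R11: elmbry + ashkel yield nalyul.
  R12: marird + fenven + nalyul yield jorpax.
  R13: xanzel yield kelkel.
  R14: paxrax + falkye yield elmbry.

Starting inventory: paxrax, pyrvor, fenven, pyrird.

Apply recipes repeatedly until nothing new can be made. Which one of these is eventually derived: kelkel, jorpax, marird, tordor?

kelkel

Using R2, paxrax and pyrvor make renpax.
renpax → falkye (R3).
pyrvor + falkye → ashkel (R7).
Using R10, renpax and ashkel make xanzel.
xanzel → kelkel (R13).
tordor would need raxrax and renpax (R4), but raxrax is never obtained. jorpax would need marird, fenven, and nalyul (R12), but marird is never obtained. marird would need jorpax, fenven, and elmbry (R8), but jorpax is never obtained.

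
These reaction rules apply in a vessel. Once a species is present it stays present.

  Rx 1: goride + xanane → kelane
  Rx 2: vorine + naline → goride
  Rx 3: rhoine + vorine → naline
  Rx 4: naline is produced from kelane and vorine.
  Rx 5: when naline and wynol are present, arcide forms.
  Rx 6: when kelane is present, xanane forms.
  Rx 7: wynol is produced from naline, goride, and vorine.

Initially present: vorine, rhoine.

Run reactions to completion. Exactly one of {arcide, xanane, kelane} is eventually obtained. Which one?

rhoine and vorine present → naline forms (Rx 3).
vorine and naline present → goride forms (Rx 2).
naline, goride, and vorine present → wynol forms (Rx 7).
naline and wynol present → arcide forms (Rx 5).
xanane would need kelane (Rx 6), but kelane never forms. kelane would need goride and xanane (Rx 1), but xanane never forms.

arcide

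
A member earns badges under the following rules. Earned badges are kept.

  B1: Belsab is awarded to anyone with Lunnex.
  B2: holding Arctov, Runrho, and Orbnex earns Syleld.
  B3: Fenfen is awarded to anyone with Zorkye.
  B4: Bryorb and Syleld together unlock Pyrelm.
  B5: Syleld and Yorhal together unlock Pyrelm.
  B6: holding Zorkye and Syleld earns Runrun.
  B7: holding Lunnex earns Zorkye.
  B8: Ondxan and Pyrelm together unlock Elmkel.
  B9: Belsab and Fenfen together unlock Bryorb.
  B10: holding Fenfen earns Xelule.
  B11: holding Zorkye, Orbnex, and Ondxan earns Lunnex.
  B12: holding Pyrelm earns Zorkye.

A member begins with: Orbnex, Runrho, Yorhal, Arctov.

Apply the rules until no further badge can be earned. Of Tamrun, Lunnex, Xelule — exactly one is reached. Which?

With Arctov, Runrho, and Orbnex, Syleld is earned (B2).
With Syleld and Yorhal, Pyrelm is earned (B5).
With Pyrelm, Zorkye is earned (B12).
With Zorkye, Fenfen is earned (B3).
With Fenfen, Xelule is earned (B10).
No rule produces Tamrun, and it is not given. Lunnex would need Zorkye, Orbnex, and Ondxan (B11), but Ondxan is never earned.

Xelule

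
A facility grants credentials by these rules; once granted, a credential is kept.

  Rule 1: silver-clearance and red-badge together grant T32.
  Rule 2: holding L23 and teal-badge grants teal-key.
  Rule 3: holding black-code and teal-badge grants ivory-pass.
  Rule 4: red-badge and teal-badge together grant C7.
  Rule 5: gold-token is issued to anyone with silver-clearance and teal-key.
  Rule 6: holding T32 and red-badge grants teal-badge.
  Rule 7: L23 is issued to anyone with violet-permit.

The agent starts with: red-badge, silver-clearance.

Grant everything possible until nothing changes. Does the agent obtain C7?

Holding silver-clearance and red-badge grants T32 (Rule 1).
Holding T32 and red-badge grants teal-badge (Rule 6).
Holding red-badge and teal-badge grants C7 (Rule 4).

Yes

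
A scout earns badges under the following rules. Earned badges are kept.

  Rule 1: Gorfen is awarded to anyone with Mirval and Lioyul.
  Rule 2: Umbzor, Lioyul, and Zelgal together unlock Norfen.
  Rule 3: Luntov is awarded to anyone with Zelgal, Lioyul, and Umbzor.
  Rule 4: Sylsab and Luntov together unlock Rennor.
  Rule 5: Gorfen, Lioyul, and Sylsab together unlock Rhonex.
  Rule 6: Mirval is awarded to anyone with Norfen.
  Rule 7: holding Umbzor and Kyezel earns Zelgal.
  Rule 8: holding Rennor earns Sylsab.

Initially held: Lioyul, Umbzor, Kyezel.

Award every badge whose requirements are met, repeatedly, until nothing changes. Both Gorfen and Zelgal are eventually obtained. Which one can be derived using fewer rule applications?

Zelgal

Zelgal: With Umbzor and Kyezel, Zelgal is earned (Rule 7). [1 rule application]
Gorfen: With Umbzor and Kyezel, Zelgal is earned (Rule 7). With Umbzor, Lioyul, and Zelgal, Norfen is earned (Rule 2). With Norfen, Mirval is earned (Rule 6). With Mirval and Lioyul, Gorfen is earned (Rule 1). [4 rule applications]
Zelgal needs fewer.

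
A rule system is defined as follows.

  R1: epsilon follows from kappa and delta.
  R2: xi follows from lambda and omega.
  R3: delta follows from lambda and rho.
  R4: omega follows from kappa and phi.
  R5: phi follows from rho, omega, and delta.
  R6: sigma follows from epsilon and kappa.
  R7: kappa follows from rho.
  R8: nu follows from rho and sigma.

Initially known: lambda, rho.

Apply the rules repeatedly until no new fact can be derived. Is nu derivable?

rho holds, so kappa follows (R7).
From lambda and rho, R3 gives delta.
From kappa and delta, R1 gives epsilon.
From epsilon and kappa, R6 gives sigma.
From rho and sigma, R8 gives nu.

Yes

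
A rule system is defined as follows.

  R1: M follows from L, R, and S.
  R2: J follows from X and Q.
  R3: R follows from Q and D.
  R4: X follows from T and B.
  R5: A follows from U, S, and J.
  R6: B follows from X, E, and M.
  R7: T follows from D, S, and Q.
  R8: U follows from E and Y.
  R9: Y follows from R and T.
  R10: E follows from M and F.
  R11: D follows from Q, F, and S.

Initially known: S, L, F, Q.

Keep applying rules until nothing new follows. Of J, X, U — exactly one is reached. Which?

Q, F, and S hold, so D follows (R11).
D, S, and Q hold, so T follows (R7).
Q and D hold, so R follows (R3).
R and T hold, so Y follows (R9).
L, R, and S hold, so M follows (R1).
M and F hold, so E follows (R10).
E and Y hold, so U follows (R8).
J would need X and Q (R2), but X is never established. X would need T and B (R4), but B is never established.

U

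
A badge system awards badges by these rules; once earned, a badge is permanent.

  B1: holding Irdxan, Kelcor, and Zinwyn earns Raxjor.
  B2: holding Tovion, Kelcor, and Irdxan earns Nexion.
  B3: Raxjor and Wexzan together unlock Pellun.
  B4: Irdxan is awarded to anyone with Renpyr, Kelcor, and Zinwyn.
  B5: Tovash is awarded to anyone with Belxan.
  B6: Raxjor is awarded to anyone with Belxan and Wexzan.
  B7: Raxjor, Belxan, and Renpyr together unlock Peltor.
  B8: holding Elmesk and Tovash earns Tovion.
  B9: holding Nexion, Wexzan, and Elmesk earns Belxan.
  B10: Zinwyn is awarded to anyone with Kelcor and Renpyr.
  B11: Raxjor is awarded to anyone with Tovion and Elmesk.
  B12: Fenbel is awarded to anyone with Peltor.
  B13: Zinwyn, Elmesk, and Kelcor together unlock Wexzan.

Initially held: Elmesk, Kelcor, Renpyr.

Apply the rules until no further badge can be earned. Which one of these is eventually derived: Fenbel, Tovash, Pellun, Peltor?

Pellun

With Kelcor and Renpyr, Zinwyn is earned (B10).
With Renpyr, Kelcor, and Zinwyn, Irdxan is earned (B4).
With Zinwyn, Elmesk, and Kelcor, Wexzan is earned (B13).
With Irdxan, Kelcor, and Zinwyn, Raxjor is earned (B1).
With Raxjor and Wexzan, Pellun is earned (B3).
Fenbel would need Peltor (B12), but Peltor is never earned. Tovash would need Belxan (B5), but Belxan is never earned. Peltor would need Raxjor, Belxan, and Renpyr (B7), but Belxan is never earned.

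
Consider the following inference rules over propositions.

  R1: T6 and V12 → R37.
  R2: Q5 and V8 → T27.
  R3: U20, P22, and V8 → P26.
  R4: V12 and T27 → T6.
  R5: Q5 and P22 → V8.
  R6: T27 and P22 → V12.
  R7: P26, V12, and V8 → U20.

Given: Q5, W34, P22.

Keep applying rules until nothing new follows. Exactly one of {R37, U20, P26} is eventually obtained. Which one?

Q5 and P22 hold, so V8 follows (R5).
From Q5 and V8, R2 gives T27.
T27 and P22 hold, so V12 follows (R6).
From V12 and T27, R4 gives T6.
T6 and V12 hold, so R37 follows (R1).
U20 would need P26, V12, and V8 (R7), but P26 is never established. P26 would need U20, P22, and V8 (R3), but U20 is never established.

R37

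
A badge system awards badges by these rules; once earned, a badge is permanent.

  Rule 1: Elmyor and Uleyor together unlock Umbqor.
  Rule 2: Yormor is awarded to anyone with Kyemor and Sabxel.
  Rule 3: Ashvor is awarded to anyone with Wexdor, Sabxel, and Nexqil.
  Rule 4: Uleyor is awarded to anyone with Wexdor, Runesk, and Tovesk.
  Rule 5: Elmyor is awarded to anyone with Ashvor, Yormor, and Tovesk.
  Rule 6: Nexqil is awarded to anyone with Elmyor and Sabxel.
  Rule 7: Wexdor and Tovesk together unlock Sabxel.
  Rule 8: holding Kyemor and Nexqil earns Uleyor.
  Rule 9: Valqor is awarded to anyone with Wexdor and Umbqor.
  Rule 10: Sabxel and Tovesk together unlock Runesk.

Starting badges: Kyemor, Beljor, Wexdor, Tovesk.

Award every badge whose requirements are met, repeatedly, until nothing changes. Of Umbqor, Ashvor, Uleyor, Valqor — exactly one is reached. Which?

With Wexdor and Tovesk, Sabxel is earned (Rule 7).
With Sabxel and Tovesk, Runesk is earned (Rule 10).
With Wexdor, Runesk, and Tovesk, Uleyor is earned (Rule 4).
Valqor would need Wexdor and Umbqor (Rule 9), but Umbqor is never earned. Umbqor would need Elmyor and Uleyor (Rule 1), but Elmyor is never earned. Ashvor would need Wexdor, Sabxel, and Nexqil (Rule 3), but Nexqil is never earned.

Uleyor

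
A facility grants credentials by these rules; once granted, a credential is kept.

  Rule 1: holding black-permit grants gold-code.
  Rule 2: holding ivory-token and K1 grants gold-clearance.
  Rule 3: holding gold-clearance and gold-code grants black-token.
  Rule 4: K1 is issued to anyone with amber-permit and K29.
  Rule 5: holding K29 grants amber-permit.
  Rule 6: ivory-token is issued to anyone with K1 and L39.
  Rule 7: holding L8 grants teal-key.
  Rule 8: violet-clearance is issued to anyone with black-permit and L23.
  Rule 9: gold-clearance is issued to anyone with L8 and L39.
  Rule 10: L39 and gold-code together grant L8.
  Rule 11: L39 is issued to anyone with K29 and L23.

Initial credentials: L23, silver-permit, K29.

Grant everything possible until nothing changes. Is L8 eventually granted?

No

L8 would need L39 and gold-code (Rule 10), but gold-code is never granted.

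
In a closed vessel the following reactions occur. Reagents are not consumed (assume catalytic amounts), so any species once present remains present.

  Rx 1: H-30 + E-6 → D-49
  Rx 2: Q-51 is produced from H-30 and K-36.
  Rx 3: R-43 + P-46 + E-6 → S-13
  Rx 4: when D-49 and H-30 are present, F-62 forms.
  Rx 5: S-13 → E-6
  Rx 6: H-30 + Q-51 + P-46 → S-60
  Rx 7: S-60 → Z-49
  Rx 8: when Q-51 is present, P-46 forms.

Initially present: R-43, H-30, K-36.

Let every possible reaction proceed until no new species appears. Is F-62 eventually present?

F-62 would need D-49 and H-30 (Rx 4), but D-49 never forms.

No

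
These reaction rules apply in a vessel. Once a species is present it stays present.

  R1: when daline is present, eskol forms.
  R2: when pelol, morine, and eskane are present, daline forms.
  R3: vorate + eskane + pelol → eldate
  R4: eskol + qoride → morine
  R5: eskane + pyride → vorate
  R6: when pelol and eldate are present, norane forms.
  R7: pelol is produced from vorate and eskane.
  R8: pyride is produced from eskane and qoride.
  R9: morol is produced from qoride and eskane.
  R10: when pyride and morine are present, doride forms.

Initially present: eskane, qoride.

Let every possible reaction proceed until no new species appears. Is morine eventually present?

No

morine would need eskol and qoride (R4), but eskol never forms.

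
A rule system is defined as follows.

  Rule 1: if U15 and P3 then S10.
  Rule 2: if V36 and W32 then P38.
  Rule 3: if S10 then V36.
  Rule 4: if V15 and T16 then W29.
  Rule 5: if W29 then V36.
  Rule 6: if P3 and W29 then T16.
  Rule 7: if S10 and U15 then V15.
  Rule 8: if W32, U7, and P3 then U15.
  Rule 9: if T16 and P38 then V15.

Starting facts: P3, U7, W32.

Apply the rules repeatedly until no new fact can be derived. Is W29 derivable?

W29 would need V15 and T16 (Rule 4), but T16 is never established.

No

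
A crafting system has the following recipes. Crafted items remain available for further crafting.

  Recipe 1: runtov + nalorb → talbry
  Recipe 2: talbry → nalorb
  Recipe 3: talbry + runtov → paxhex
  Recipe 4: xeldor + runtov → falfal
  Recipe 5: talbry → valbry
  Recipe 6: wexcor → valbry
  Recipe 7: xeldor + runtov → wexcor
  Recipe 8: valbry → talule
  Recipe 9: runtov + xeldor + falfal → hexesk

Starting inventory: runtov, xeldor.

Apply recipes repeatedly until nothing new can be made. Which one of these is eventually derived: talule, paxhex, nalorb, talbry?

talule

xeldor + runtov → wexcor (Recipe 7).
wexcor → valbry (Recipe 6).
valbry → talule (Recipe 8).
nalorb would need talbry (Recipe 2), but talbry is never obtained. paxhex would need talbry and runtov (Recipe 3), but talbry is never obtained. talbry would need runtov and nalorb (Recipe 1), but nalorb is never obtained.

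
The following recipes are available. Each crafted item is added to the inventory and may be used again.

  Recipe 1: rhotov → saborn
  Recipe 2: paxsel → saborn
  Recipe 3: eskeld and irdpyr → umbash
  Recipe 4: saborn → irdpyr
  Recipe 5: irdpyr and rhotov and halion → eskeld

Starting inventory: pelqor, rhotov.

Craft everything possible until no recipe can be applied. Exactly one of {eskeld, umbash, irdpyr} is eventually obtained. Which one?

Using Recipe 1, rhotov makes saborn.
Using Recipe 4, saborn makes irdpyr.
umbash would need eskeld and irdpyr (Recipe 3), but eskeld is never obtained. eskeld would need irdpyr, rhotov, and halion (Recipe 5), but halion is never obtained.

irdpyr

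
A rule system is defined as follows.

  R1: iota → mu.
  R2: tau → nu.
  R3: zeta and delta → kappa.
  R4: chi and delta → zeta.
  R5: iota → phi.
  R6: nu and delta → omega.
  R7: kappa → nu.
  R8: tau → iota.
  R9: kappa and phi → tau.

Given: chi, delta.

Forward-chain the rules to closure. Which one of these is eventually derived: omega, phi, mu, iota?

omega

chi and delta hold, so zeta follows (R4).
zeta and delta hold, so kappa follows (R3).
kappa holds, so nu follows (R7).
From nu and delta, R6 gives omega.
mu would need iota (R1), but iota is never established. iota would need tau (R8), but tau is never established. phi would need iota (R5), but iota is never established.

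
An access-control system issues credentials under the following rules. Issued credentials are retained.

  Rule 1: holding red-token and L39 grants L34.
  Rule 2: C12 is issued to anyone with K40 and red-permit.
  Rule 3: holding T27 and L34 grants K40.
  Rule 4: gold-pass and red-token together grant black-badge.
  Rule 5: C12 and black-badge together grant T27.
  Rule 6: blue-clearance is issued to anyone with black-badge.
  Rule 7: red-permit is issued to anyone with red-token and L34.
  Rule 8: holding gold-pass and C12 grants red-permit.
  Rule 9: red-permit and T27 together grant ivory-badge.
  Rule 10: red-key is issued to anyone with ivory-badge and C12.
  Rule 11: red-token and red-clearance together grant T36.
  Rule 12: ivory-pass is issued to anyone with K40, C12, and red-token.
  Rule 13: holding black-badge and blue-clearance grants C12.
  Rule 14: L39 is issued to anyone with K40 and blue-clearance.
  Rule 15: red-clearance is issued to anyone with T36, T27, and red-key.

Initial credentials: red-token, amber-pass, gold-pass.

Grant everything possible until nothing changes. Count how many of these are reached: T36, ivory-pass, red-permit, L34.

1

Holding gold-pass and red-token grants black-badge (Rule 4).
Holding black-badge grants blue-clearance (Rule 6).
Holding black-badge and blue-clearance grants C12 (Rule 13).
Holding gold-pass and C12 grants red-permit (Rule 8).
T36 would need red-token and red-clearance (Rule 11), but red-clearance is never granted.
ivory-pass would need K40, C12, and red-token (Rule 12), but K40 is never granted.
red-permit: reached.
L34 would need red-token and L39 (Rule 1), but L39 is never granted.
Reached: red-permit — 1 of the 4.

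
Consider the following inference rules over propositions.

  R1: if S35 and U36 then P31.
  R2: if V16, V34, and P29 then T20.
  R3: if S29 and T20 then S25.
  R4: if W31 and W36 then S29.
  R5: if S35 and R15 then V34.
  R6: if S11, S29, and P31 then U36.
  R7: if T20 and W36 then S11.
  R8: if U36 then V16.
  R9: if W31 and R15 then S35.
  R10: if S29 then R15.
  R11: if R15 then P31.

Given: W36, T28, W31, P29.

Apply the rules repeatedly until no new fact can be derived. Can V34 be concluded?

W31 and W36 hold, so S29 follows (R4).
S29 holds, so R15 follows (R10).
From W31 and R15, R9 gives S35.
S35 and R15 hold, so V34 follows (R5).

Yes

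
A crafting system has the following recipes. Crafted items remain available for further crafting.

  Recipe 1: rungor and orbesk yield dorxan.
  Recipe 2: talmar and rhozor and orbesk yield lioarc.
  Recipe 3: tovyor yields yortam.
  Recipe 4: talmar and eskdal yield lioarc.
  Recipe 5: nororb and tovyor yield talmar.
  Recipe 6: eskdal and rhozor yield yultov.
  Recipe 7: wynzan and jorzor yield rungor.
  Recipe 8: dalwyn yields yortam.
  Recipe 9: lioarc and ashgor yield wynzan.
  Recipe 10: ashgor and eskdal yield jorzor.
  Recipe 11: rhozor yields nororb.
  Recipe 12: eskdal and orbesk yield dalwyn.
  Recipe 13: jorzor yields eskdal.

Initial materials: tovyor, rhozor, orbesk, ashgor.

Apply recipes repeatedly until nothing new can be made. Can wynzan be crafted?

rhozor → nororb (Recipe 11).
Using Recipe 5, nororb and tovyor make talmar.
talmar and rhozor and orbesk → lioarc (Recipe 2).
lioarc and ashgor → wynzan (Recipe 9).

Yes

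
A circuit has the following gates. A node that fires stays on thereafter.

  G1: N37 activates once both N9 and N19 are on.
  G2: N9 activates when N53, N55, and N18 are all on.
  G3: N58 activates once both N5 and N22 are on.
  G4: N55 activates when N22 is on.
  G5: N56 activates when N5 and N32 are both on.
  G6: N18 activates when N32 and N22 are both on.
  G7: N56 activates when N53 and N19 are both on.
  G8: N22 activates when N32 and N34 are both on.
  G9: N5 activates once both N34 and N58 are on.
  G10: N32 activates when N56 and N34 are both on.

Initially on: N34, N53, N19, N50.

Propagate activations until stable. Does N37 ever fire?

G7: N53 and N19 on → N56 on.
N56 and N34 are on, so N32 activates (G10).
G8: N32 and N34 on → N22 on.
G6: N32 and N22 on → N18 on.
G4: N22 on → N55 on.
N53, N55, and N18 are on, so N9 activates (G2).
G1: N9 and N19 on → N37 on.

Yes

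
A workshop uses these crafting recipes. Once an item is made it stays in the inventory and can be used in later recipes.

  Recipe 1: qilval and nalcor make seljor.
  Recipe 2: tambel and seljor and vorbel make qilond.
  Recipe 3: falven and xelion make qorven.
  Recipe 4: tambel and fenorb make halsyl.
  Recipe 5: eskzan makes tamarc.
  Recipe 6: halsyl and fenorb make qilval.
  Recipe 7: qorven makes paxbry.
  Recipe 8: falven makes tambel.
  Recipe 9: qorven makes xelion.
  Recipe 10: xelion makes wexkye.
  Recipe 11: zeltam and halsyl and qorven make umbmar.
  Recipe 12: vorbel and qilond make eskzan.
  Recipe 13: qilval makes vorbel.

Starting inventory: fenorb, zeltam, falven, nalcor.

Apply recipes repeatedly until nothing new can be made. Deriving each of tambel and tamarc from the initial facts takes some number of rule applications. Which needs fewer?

tambel: falven → tambel (Recipe 8). [1 rule application]
tamarc: falven → tambel (Recipe 8). tambel and fenorb → halsyl (Recipe 4). halsyl and fenorb → qilval (Recipe 6). qilval → vorbel (Recipe 13). Using Recipe 1, qilval and nalcor make seljor. Using Recipe 2, tambel, seljor, and vorbel make qilond. vorbel and qilond → eskzan (Recipe 12). Using Recipe 5, eskzan makes tamarc. [8 rule applications]
tambel needs fewer.

tambel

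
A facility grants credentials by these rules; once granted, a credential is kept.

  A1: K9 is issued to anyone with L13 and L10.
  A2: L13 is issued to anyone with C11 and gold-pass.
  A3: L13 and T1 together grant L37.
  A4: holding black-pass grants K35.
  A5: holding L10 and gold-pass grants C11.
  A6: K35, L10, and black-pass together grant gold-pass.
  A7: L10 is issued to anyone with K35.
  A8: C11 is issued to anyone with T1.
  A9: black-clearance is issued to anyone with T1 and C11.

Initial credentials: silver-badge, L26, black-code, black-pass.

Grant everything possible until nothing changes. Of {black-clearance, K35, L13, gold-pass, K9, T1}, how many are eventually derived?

4

Holding black-pass grants K35 (A4).
Holding K35 grants L10 (A7).
Holding K35, L10, and black-pass grants gold-pass (A6).
Holding L10 and gold-pass grants C11 (A5).
Holding C11 and gold-pass grants L13 (A2).
Holding L13 and L10 grants K9 (A1).
black-clearance would need T1 and C11 (A9), but T1 is never granted.
K35: reached.
L13: reached.
gold-pass: reached.
K9: reached.
No rule produces T1, and it is not given.
Reached: K35, L13, gold-pass, and K9 — 4 of the 6.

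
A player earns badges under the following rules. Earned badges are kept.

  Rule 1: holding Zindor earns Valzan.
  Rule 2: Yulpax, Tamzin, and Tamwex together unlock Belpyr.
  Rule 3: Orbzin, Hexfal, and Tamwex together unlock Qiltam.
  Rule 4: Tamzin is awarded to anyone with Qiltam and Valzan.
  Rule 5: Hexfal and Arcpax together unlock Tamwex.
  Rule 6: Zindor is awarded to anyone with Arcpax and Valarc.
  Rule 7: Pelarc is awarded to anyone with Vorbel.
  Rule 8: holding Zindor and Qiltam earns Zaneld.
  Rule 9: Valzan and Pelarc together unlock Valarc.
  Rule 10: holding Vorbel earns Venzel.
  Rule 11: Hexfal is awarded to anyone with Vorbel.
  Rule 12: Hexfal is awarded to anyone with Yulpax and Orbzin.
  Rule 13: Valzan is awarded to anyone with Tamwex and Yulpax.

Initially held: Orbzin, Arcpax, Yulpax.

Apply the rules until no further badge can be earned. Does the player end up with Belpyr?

Yes

With Yulpax and Orbzin, Hexfal is earned (Rule 12).
With Hexfal and Arcpax, Tamwex is earned (Rule 5).
With Orbzin, Hexfal, and Tamwex, Qiltam is earned (Rule 3).
With Tamwex and Yulpax, Valzan is earned (Rule 13).
With Qiltam and Valzan, Tamzin is earned (Rule 4).
With Yulpax, Tamzin, and Tamwex, Belpyr is earned (Rule 2).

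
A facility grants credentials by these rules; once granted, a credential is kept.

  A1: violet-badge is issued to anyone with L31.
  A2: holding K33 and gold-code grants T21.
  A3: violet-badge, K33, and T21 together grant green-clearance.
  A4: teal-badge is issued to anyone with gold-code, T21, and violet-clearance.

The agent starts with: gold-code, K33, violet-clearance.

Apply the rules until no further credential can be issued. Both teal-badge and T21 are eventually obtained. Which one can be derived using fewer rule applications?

T21: Holding K33 and gold-code grants T21 (A2). [1 rule application]
teal-badge: Holding K33 and gold-code grants T21 (A2). Holding gold-code, T21, and violet-clearance grants teal-badge (A4). [2 rule applications]
T21 needs fewer.

T21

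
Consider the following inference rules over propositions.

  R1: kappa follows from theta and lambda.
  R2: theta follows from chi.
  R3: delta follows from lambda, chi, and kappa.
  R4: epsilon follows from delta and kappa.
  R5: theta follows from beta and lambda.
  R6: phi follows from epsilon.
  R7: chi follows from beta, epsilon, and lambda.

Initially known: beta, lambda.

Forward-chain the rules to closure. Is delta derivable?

No

delta would need lambda, chi, and kappa (R3), but chi is never established.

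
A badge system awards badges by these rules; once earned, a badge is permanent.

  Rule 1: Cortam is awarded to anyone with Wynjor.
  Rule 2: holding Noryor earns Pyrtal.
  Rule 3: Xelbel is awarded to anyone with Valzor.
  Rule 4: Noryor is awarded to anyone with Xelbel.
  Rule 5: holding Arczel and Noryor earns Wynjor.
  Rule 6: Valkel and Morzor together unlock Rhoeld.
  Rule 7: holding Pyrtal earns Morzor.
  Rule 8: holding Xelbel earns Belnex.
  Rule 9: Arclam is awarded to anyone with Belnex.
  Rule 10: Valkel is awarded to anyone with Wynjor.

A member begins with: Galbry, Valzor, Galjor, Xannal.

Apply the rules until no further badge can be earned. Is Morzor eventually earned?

Yes

With Valzor, Xelbel is earned (Rule 3).
With Xelbel, Noryor is earned (Rule 4).
With Noryor, Pyrtal is earned (Rule 2).
With Pyrtal, Morzor is earned (Rule 7).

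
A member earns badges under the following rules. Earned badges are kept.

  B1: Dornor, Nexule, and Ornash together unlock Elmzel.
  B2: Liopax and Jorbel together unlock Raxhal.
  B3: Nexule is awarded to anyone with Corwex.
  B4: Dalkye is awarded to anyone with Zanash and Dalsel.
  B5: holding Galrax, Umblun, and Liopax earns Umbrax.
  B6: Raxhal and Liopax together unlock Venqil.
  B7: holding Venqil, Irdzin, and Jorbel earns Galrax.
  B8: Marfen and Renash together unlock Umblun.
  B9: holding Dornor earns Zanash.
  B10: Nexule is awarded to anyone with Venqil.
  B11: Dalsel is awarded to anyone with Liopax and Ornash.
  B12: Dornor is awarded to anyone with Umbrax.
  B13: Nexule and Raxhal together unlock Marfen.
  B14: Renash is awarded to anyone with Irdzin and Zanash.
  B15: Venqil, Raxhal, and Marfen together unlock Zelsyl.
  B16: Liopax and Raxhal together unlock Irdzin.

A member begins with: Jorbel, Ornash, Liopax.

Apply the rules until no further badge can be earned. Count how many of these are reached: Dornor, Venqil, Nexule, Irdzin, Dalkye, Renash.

3

With Liopax and Jorbel, Raxhal is earned (B2).
With Raxhal and Liopax, Venqil is earned (B6).
With Liopax and Raxhal, Irdzin is earned (B16).
With Venqil, Nexule is earned (B10).
Dornor would need Umbrax (B12), but Umbrax is never earned.
Venqil: reached.
Nexule: reached.
Irdzin: reached.
Dalkye would need Zanash and Dalsel (B4), but Zanash is never earned.
Renash would need Irdzin and Zanash (B14), but Zanash is never earned.
Reached: Venqil, Nexule, and Irdzin — 3 of the 6.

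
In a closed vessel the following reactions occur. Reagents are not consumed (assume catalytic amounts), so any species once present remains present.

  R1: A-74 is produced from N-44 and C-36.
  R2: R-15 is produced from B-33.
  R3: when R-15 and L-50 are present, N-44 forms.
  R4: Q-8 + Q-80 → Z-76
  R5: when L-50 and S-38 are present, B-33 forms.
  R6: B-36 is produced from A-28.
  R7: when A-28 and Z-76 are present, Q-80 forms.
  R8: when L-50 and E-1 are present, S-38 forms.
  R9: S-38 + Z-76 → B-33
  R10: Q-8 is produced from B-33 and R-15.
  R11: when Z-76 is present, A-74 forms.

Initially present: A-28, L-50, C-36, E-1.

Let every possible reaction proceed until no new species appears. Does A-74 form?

Yes

L-50 and E-1 present → S-38 forms (R8).
L-50 and S-38 present → B-33 forms (R5).
B-33 present → R-15 forms (R2).
R-15 and L-50 present → N-44 forms (R3).
N-44 and C-36 present → A-74 forms (R1).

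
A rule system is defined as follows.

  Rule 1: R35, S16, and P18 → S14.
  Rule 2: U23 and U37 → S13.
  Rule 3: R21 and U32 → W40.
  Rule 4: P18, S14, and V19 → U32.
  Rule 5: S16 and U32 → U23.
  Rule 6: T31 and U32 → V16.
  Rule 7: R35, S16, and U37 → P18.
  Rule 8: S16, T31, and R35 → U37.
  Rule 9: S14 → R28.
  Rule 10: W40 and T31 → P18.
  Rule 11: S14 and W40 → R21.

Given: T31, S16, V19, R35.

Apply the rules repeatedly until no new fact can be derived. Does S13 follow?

S16, T31, and R35 hold, so U37 follows (Rule 8).
R35, S16, and U37 hold, so P18 follows (Rule 7).
R35, S16, and P18 hold, so S14 follows (Rule 1).
From P18, S14, and V19, Rule 4 gives U32.
From S16 and U32, Rule 5 gives U23.
U23 and U37 hold, so S13 follows (Rule 2).

Yes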